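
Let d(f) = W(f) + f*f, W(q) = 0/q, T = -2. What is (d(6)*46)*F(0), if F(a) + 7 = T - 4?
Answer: -21528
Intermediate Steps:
F(a) = -13 (F(a) = -7 + (-2 - 4) = -7 - 6 = -13)
W(q) = 0
d(f) = f**2 (d(f) = 0 + f*f = 0 + f**2 = f**2)
(d(6)*46)*F(0) = (6**2*46)*(-13) = (36*46)*(-13) = 1656*(-13) = -21528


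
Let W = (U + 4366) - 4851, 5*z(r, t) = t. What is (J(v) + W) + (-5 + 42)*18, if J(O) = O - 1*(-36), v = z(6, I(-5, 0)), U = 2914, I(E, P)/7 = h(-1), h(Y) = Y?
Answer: 15648/5 ≈ 3129.6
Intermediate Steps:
I(E, P) = -7 (I(E, P) = 7*(-1) = -7)
z(r, t) = t/5
v = -7/5 (v = (⅕)*(-7) = -7/5 ≈ -1.4000)
J(O) = 36 + O (J(O) = O + 36 = 36 + O)
W = 2429 (W = (2914 + 4366) - 4851 = 7280 - 4851 = 2429)
(J(v) + W) + (-5 + 42)*18 = ((36 - 7/5) + 2429) + (-5 + 42)*18 = (173/5 + 2429) + 37*18 = 12318/5 + 666 = 15648/5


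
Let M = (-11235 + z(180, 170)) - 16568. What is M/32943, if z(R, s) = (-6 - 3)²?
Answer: -27722/32943 ≈ -0.84151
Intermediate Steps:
z(R, s) = 81 (z(R, s) = (-9)² = 81)
M = -27722 (M = (-11235 + 81) - 16568 = -11154 - 16568 = -27722)
M/32943 = -27722/32943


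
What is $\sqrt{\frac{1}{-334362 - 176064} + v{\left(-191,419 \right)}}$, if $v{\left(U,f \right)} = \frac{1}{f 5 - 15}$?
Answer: $\frac{\sqrt{936985888930}}{44236920} \approx 0.021882$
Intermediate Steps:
$v{\left(U,f \right)} = \frac{1}{-15 + 5 f}$ ($v{\left(U,f \right)} = \frac{1}{5 f - 15} = \frac{1}{-15 + 5 f}$)
$\sqrt{\frac{1}{-334362 - 176064} + v{\left(-191,419 \right)}} = \sqrt{\frac{1}{-334362 - 176064} + \frac{1}{5 \left(-3 + 419\right)}} = \sqrt{\frac{1}{-510426} + \frac{1}{5 \cdot 416}} = \sqrt{- \frac{1}{510426} + \frac{1}{5} \cdot \frac{1}{416}} = \sqrt{- \frac{1}{510426} + \frac{1}{2080}} = \sqrt{\frac{254173}{530843040}} = \frac{\sqrt{936985888930}}{44236920}$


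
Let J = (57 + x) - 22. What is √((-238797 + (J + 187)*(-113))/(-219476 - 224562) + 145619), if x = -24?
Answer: √585954635339966/63434 ≈ 381.60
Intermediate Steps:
J = 11 (J = (57 - 24) - 22 = 33 - 22 = 11)
√((-238797 + (J + 187)*(-113))/(-219476 - 224562) + 145619) = √((-238797 + (11 + 187)*(-113))/(-219476 - 224562) + 145619) = √((-238797 + 198*(-113))/(-444038) + 145619) = √((-238797 - 22374)*(-1/444038) + 145619) = √(-261171*(-1/444038) + 145619) = √(261171/444038 + 145619) = √(64660630693/444038) = √585954635339966/63434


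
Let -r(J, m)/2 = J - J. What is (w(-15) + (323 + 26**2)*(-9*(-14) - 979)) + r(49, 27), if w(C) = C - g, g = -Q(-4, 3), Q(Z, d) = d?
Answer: -852159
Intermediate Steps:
r(J, m) = 0 (r(J, m) = -2*(J - J) = -2*0 = 0)
g = -3 (g = -1*3 = -3)
w(C) = 3 + C (w(C) = C - 1*(-3) = C + 3 = 3 + C)
(w(-15) + (323 + 26**2)*(-9*(-14) - 979)) + r(49, 27) = ((3 - 15) + (323 + 26**2)*(-9*(-14) - 979)) + 0 = (-12 + (323 + 676)*(126 - 979)) + 0 = (-12 + 999*(-853)) + 0 = (-12 - 852147) + 0 = -852159 + 0 = -852159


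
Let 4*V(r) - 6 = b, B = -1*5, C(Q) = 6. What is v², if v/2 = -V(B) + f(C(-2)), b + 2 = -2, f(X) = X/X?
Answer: 1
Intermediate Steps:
B = -5
f(X) = 1
b = -4 (b = -2 - 2 = -4)
V(r) = ½ (V(r) = 3/2 + (¼)*(-4) = 3/2 - 1 = ½)
v = 1 (v = 2*(-1*½ + 1) = 2*(-½ + 1) = 2*(½) = 1)
v² = 1² = 1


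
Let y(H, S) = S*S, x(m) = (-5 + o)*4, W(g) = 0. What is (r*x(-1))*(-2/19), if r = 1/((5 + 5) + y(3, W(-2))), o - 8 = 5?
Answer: -32/95 ≈ -0.33684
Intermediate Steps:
o = 13 (o = 8 + 5 = 13)
x(m) = 32 (x(m) = (-5 + 13)*4 = 8*4 = 32)
y(H, S) = S**2
r = 1/10 (r = 1/((5 + 5) + 0**2) = 1/(10 + 0) = 1/10 ≈ 0.10000)
(r*x(-1))*(-2/19) = ((1/10)*32)*(-2/19) = 16*(-2*1/19)/5 = (16/5)*(-2/19) = -32/95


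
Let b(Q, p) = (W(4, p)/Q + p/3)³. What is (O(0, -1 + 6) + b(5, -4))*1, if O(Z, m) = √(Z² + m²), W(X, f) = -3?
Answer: -7514/3375 ≈ -2.2264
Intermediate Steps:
b(Q, p) = (-3/Q + p/3)³
(O(0, -1 + 6) + b(5, -4))*1 = (√(0² + (-1 + 6)²) + (1/27)*(-9 + 5*(-4))³/5³)*1 = (√(0 + 5²) + (1/27)*(1/125)*(-9 - 20)³)*1 = (√(0 + 25) + (1/27)*(1/125)*(-29)³)*1 = (√25 + (1/27)*(1/125)*(-24389))*1 = (5 - 24389/3375)*1 = -7514/3375*1 = -7514/3375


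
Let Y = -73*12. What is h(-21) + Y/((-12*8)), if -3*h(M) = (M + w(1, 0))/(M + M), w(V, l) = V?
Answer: 4519/504 ≈ 8.9663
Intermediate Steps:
h(M) = -(1 + M)/(6*M) (h(M) = -(M + 1)/(3*(M + M)) = -(1 + M)/(3*(2*M)) = -(1 + M)*1/(2*M)/3 = -(1 + M)/(6*M))
Y = -876
h(-21) + Y/((-12*8)) = (1/6)*(-1 - 1*(-21))/(-21) - 876/(-12*8) = (1/6)*(-1/21)*(-1 + 21) - 876/(-96) = (1/6)*(-1/21)*20 - 1/96*(-876) = -10/63 + 73/8 = 4519/504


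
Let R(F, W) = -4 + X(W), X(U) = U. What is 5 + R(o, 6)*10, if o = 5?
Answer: 25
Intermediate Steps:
R(F, W) = -4 + W
5 + R(o, 6)*10 = 5 + (-4 + 6)*10 = 5 + 2*10 = 5 + 20 = 25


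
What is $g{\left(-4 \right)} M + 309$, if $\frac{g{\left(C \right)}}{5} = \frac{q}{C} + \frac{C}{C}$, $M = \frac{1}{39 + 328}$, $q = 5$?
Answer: $\frac{453607}{1468} \approx 309.0$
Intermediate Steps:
$M = \frac{1}{367} \approx 0.0027248$
$g{\left(C \right)} = 5 + \frac{25}{C}$ ($g{\left(C \right)} = 5 \left(\frac{5}{C} + \frac{C}{C}\right) = 5 \left(\frac{5}{C} + 1\right) = 5 \left(1 + \frac{5}{C}\right) = 5 + \frac{25}{C}$)
$g{\left(-4 \right)} M + 309 = \left(5 + \frac{25}{-4}\right) \frac{1}{367} + 309 = \left(5 + 25 \left(- \frac{1}{4}\right)\right) \frac{1}{367} + 309 = \left(5 - \frac{25}{4}\right) \frac{1}{367} + 309 = \left(- \frac{5}{4}\right) \frac{1}{367} + 309 = - \frac{5}{1468} + 309 = \frac{453607}{1468}$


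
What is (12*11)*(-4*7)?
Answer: -3696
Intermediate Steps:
(12*11)*(-4*7) = 132*(-28) = -3696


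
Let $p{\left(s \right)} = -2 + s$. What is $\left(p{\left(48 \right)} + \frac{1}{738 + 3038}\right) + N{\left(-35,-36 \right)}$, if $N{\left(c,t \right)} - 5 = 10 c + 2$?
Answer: $- \frac{1121471}{3776} \approx -297.0$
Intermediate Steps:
$N{\left(c,t \right)} = 7 + 10 c$ ($N{\left(c,t \right)} = 5 + \left(10 c + 2\right) = 5 + \left(2 + 10 c\right) = 7 + 10 c$)
$\left(p{\left(48 \right)} + \frac{1}{738 + 3038}\right) + N{\left(-35,-36 \right)} = \left(\left(-2 + 48\right) + \frac{1}{738 + 3038}\right) + \left(7 + 10 \left(-35\right)\right) = \left(46 + \frac{1}{3776}\right) + \left(7 - 350\right) = \left(46 + \frac{1}{3776}\right) - 343 = \frac{173697}{3776} - 343 = - \frac{1121471}{3776}$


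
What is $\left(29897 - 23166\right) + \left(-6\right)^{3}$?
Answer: $6515$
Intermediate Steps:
$\left(29897 - 23166\right) + \left(-6\right)^{3} = 6731 - 216 = 6515$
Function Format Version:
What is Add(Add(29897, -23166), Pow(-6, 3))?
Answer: 6515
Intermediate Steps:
Add(Add(29897, -23166), Pow(-6, 3)) = Add(6731, -216) = 6515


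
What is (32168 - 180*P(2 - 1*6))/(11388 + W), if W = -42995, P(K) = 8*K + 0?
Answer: -37928/31607 ≈ -1.2000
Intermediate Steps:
P(K) = 8*K
(32168 - 180*P(2 - 1*6))/(11388 + W) = (32168 - 1440*(2 - 1*6))/(11388 - 42995) = (32168 - 1440*(2 - 6))/(-31607) = (32168 - 1440*(-4))*(-1/31607) = (32168 - 180*(-32))*(-1/31607) = (32168 + 5760)*(-1/31607) = 37928*(-1/31607) = -37928/31607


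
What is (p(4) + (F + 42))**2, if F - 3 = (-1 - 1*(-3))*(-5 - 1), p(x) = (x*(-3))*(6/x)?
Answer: 225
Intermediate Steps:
p(x) = -18 (p(x) = (-3*x)*(6/x) = -18)
F = -9 (F = 3 + (-1 - 1*(-3))*(-5 - 1) = 3 + (-1 + 3)*(-6) = 3 + 2*(-6) = 3 - 12 = -9)
(p(4) + (F + 42))**2 = (-18 + (-9 + 42))**2 = (-18 + 33)**2 = 15**2 = 225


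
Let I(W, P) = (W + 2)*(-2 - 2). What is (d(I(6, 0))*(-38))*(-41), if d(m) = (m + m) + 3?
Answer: -95038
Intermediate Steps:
I(W, P) = -8 - 4*W (I(W, P) = (2 + W)*(-4) = -8 - 4*W)
d(m) = 3 + 2*m (d(m) = 2*m + 3 = 3 + 2*m)
(d(I(6, 0))*(-38))*(-41) = ((3 + 2*(-8 - 4*6))*(-38))*(-41) = ((3 + 2*(-8 - 24))*(-38))*(-41) = ((3 + 2*(-32))*(-38))*(-41) = ((3 - 64)*(-38))*(-41) = -61*(-38)*(-41) = 2318*(-41) = -95038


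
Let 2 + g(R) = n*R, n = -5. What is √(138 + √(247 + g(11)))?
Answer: √(138 + √190) ≈ 12.320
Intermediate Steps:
g(R) = -2 - 5*R
√(138 + √(247 + g(11))) = √(138 + √(247 + (-2 - 5*11))) = √(138 + √(247 + (-2 - 55))) = √(138 + √(247 - 57)) = √(138 + √190)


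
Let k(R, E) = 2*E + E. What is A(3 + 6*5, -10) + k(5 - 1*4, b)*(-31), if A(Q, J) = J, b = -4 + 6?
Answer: -196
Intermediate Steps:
b = 2
k(R, E) = 3*E
A(3 + 6*5, -10) + k(5 - 1*4, b)*(-31) = -10 + (3*2)*(-31) = -10 + 6*(-31) = -10 - 186 = -196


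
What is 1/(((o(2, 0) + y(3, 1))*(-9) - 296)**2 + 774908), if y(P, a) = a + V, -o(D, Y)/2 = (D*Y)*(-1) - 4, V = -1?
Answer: 1/910332 ≈ 1.0985e-6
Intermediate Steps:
o(D, Y) = 8 + 2*D*Y (o(D, Y) = -2*((D*Y)*(-1) - 4) = -2*(-D*Y - 4) = -2*(-4 - D*Y) = 8 + 2*D*Y)
y(P, a) = -1 + a (y(P, a) = a - 1 = -1 + a)
1/(((o(2, 0) + y(3, 1))*(-9) - 296)**2 + 774908) = 1/((((8 + 2*2*0) + (-1 + 1))*(-9) - 296)**2 + 774908) = 1/((((8 + 0) + 0)*(-9) - 296)**2 + 774908) = 1/(((8 + 0)*(-9) - 296)**2 + 774908) = 1/((8*(-9) - 296)**2 + 774908) = 1/((-72 - 296)**2 + 774908) = 1/((-368)**2 + 774908) = 1/(135424 + 774908) = 1/910332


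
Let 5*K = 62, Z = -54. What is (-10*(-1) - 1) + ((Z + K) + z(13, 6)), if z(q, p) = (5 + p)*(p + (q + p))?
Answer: 1212/5 ≈ 242.40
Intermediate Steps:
K = 62/5 (K = (⅕)*62 = 62/5 ≈ 12.400)
z(q, p) = (5 + p)*(q + 2*p) (z(q, p) = (5 + p)*(p + (p + q)) = (5 + p)*(q + 2*p))
(-10*(-1) - 1) + ((Z + K) + z(13, 6)) = (-10*(-1) - 1) + ((-54 + 62/5) + (2*6² + 5*13 + 10*6 + 6*13)) = (10 - 1) + (-208/5 + (2*36 + 65 + 60 + 78)) = 9 + (-208/5 + (72 + 65 + 60 + 78)) = 9 + (-208/5 + 275) = 9 + 1167/5 = 1212/5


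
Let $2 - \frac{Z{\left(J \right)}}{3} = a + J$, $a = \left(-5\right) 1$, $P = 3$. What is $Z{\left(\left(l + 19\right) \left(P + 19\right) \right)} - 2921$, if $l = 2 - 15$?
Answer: $-3296$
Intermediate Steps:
$l = -13$ ($l = 2 - 15 = -13$)
$a = -5$
$Z{\left(J \right)} = 21 - 3 J$ ($Z{\left(J \right)} = 6 - 3 \left(-5 + J\right) = 6 - \left(-15 + 3 J\right) = 21 - 3 J$)
$Z{\left(\left(l + 19\right) \left(P + 19\right) \right)} - 2921 = \left(21 - 3 \left(-13 + 19\right) \left(3 + 19\right)\right) - 2921 = \left(21 - 3 \cdot 6 \cdot 22\right) - 2921 = \left(21 - 396\right) - 2921 = -375 - 2921 = -3296$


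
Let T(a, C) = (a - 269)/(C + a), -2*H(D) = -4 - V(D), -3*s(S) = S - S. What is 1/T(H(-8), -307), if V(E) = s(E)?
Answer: 305/267 ≈ 1.1423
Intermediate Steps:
s(S) = 0 (s(S) = -(S - S)/3 = -⅓*0 = 0)
V(E) = 0
H(D) = 2 (H(D) = -(-4 - 1*0)/2 = -(-4 + 0)/2 = -½*(-4) = 2)
T(a, C) = (-269 + a)/(C + a)
1/T(H(-8), -307) = 1/((-269 + 2)/(-307 + 2)) = 1/(-267/(-305)) = 1/(-1/305*(-267)) = 1/(267/305) = 305/267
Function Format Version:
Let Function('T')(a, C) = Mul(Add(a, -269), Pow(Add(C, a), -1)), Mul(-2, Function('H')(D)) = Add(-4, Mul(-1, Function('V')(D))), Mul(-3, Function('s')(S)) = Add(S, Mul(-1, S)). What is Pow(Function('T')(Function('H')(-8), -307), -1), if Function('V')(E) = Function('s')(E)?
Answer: Rational(305, 267) ≈ 1.1423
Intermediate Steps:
Function('s')(S) = 0 (Function('s')(S) = Mul(Rational(-1, 3), Add(S, Mul(-1, S))) = Mul(Rational(-1, 3), 0) = 0)
Function('V')(E) = 0
Function('H')(D) = 2 (Function('H')(D) = Mul(Rational(-1, 2), Add(-4, Mul(-1, 0))) = Mul(Rational(-1, 2), Add(-4, 0)) = Mul(Rational(-1, 2), -4) = 2)
Function('T')(a, C) = Mul(Pow(Add(C, a), -1), Add(-269, a)) (Function('T')(a, C) = Mul(Add(-269, a), Pow(Add(C, a), -1)) = Mul(Pow(Add(C, a), -1), Add(-269, a)))
Pow(Function('T')(Function('H')(-8), -307), -1) = Pow(Mul(Pow(Add(-307, 2), -1), Add(-269, 2)), -1) = Pow(Mul(Pow(-305, -1), -267), -1) = Pow(Mul(Rational(-1, 305), -267), -1) = Pow(Rational(267, 305), -1) = Rational(305, 267)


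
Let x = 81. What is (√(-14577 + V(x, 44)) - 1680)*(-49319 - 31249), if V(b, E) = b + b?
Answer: 135354240 - 2497608*I*√15 ≈ 1.3535e+8 - 9.6732e+6*I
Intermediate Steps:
V(b, E) = 2*b
(√(-14577 + V(x, 44)) - 1680)*(-49319 - 31249) = (√(-14577 + 2*81) - 1680)*(-49319 - 31249) = (√(-14577 + 162) - 1680)*(-80568) = (√(-14415) - 1680)*(-80568) = (31*I*√15 - 1680)*(-80568) = (-1680 + 31*I*√15)*(-80568) = 135354240 - 2497608*I*√15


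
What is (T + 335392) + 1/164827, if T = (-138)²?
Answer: 58420622573/164827 ≈ 3.5444e+5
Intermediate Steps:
T = 19044
(T + 335392) + 1/164827 = (19044 + 335392) + 1/164827 = 354436 + 1/164827 = 58420622573/164827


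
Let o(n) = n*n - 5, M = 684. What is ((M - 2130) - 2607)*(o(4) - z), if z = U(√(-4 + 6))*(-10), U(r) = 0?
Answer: -44583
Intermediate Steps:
o(n) = -5 + n² (o(n) = n² - 5 = -5 + n²)
z = 0 (z = 0*(-10) = 0)
((M - 2130) - 2607)*(o(4) - z) = ((684 - 2130) - 2607)*((-5 + 4²) - 1*0) = (-1446 - 2607)*((-5 + 16) + 0) = -4053*(11 + 0) = -4053*11 = -44583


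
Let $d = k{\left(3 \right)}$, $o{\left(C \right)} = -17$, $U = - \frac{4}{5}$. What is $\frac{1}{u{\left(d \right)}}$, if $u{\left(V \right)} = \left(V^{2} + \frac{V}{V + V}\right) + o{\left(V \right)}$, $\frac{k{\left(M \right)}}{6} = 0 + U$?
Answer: $\frac{50}{327} \approx 0.15291$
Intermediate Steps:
$U = - \frac{4}{5}$ ($U = \left(-4\right) \frac{1}{5} = - \frac{4}{5} \approx -0.8$)
$k{\left(M \right)} = - \frac{24}{5}$ ($k{\left(M \right)} = 6 \left(0 - \frac{4}{5}\right) = 6 \left(- \frac{4}{5}\right) = - \frac{24}{5}$)
$d = - \frac{24}{5} \approx -4.8$
$u{\left(V \right)} = - \frac{33}{2} + V^{2}$ ($u{\left(V \right)} = \left(V^{2} + \frac{V}{V + V}\right) - 17 = \left(V^{2} + \frac{V}{2 V}\right) - 17 = \left(V^{2} + \frac{1}{2 V} V\right) - 17 = \left(V^{2} + \frac{1}{2}\right) - 17 = \left(\frac{1}{2} + V^{2}\right) - 17 = - \frac{33}{2} + V^{2}$)
$\frac{1}{u{\left(d \right)}} = \frac{1}{- \frac{33}{2} + \left(- \frac{24}{5}\right)^{2}} = \frac{1}{- \frac{33}{2} + \frac{576}{25}} = \frac{1}{\frac{327}{50}} = \frac{50}{327}$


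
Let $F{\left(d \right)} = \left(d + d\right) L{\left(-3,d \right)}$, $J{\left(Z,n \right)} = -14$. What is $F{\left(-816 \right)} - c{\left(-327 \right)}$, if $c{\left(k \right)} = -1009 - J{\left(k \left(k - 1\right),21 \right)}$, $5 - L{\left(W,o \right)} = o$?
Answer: $-1338877$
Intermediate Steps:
$L{\left(W,o \right)} = 5 - o$
$c{\left(k \right)} = -995$ ($c{\left(k \right)} = -1009 - -14 = -1009 + 14 = -995$)
$F{\left(d \right)} = 2 d \left(5 - d\right)$ ($F{\left(d \right)} = \left(d + d\right) \left(5 - d\right) = 2 d \left(5 - d\right)$)
$F{\left(-816 \right)} - c{\left(-327 \right)} = 2 \left(-816\right) \left(5 - -816\right) - -995 = 2 \left(-816\right) \left(5 + 816\right) + 995 = 2 \left(-816\right) 821 + 995 = -1339872 + 995 = -1338877$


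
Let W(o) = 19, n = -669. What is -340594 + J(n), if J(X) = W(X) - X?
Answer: -339906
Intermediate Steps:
J(X) = 19 - X
-340594 + J(n) = -340594 + (19 - 1*(-669)) = -340594 + (19 + 669) = -340594 + 688 = -339906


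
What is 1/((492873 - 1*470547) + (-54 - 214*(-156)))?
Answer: 1/55656 ≈ 1.7968e-5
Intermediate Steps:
1/((492873 - 1*470547) + (-54 - 214*(-156))) = 1/((492873 - 470547) + (-54 + 33384)) = 1/(22326 + 33330) = 1/55656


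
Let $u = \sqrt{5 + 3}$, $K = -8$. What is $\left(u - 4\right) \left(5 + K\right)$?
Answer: $12 - 6 \sqrt{2} \approx 3.5147$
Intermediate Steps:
$u = 2 \sqrt{2}$ ($u = \sqrt{8} = 2 \sqrt{2} \approx 2.8284$)
$\left(u - 4\right) \left(5 + K\right) = \left(2 \sqrt{2} - 4\right) \left(5 - 8\right) = \left(-4 + 2 \sqrt{2}\right) \left(-3\right) = 12 - 6 \sqrt{2}$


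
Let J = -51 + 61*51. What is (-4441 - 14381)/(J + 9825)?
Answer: -6274/4295 ≈ -1.4608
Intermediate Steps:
J = 3060 (J = -51 + 3111 = 3060)
(-4441 - 14381)/(J + 9825) = (-4441 - 14381)/(3060 + 9825) = -18822/12885 = -18822*1/12885 = -6274/4295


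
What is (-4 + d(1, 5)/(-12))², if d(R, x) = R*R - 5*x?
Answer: 4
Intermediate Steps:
d(R, x) = R² - 5*x
(-4 + d(1, 5)/(-12))² = (-4 + (1² - 5*5)/(-12))² = (-4 + (1 - 25)*(-1/12))² = (-4 - 24*(-1/12))² = (-4 + 2)² = (-2)² = 4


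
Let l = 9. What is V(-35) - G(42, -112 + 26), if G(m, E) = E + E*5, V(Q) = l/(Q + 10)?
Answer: 12891/25 ≈ 515.64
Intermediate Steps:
V(Q) = 9/(10 + Q) (V(Q) = 9/(Q + 10) = 9/(10 + Q))
G(m, E) = 6*E (G(m, E) = E + 5*E = 6*E)
V(-35) - G(42, -112 + 26) = 9/(10 - 35) - 6*(-112 + 26) = 9/(-25) - 6*(-86) = 9*(-1/25) - 1*(-516) = -9/25 + 516 = 12891/25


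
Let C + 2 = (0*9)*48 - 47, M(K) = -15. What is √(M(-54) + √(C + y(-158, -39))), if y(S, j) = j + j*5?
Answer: √(-15 + I*√283) ≈ 1.9415 + 4.3324*I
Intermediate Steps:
y(S, j) = 6*j (y(S, j) = j + 5*j = 6*j)
C = -49 (C = -2 + ((0*9)*48 - 47) = -2 + (0*48 - 47) = -2 + (0 - 47) = -2 - 47 = -49)
√(M(-54) + √(C + y(-158, -39))) = √(-15 + √(-49 + 6*(-39))) = √(-15 + √(-49 - 234)) = √(-15 + √(-283)) = √(-15 + I*√283)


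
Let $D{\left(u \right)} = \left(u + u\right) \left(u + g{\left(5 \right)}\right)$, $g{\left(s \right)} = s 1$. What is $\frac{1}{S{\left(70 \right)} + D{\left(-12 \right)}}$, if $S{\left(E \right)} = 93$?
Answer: $\frac{1}{261} \approx 0.0038314$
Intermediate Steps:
$g{\left(s \right)} = s$
$D{\left(u \right)} = 2 u \left(5 + u\right)$ ($D{\left(u \right)} = \left(u + u\right) \left(u + 5\right) = 2 u \left(5 + u\right)$)
$\frac{1}{S{\left(70 \right)} + D{\left(-12 \right)}} = \frac{1}{93 + 2 \left(-12\right) \left(5 - 12\right)} = \frac{1}{93 + 2 \left(-12\right) \left(-7\right)} = \frac{1}{93 + 168} = \frac{1}{261}$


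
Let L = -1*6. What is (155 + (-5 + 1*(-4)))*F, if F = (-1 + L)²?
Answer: 7154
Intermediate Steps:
L = -6
F = 49 (F = (-1 - 6)² = (-7)² = 49)
(155 + (-5 + 1*(-4)))*F = (155 + (-5 + 1*(-4)))*49 = (155 + (-5 - 4))*49 = (155 - 9)*49 = 146*49 = 7154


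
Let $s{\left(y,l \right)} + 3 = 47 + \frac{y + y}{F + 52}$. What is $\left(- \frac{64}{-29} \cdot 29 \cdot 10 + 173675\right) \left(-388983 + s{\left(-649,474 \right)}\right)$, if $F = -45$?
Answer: $- \frac{474811573365}{7} \approx -6.783 \cdot 10^{10}$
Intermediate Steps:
$s{\left(y,l \right)} = 44 + \frac{2 y}{7}$ ($s{\left(y,l \right)} = -3 + \left(47 + \frac{y + y}{-45 + 52}\right) = -3 + \left(47 + \frac{2 y}{7}\right) = 44 + \frac{2 y}{7}$)
$\left(- \frac{64}{-29} \cdot 29 \cdot 10 + 173675\right) \left(-388983 + s{\left(-649,474 \right)}\right) = \left(- \frac{64}{-29} \cdot 29 \cdot 10 + 173675\right) \left(-388983 + \left(44 + \frac{2}{7} \left(-649\right)\right)\right) = \left(\left(-64\right) \left(- \frac{1}{29}\right) 29 \cdot 10 + 173675\right) \left(-388983 + \left(44 - \frac{1298}{7}\right)\right) = \left(\frac{64}{29} \cdot 29 \cdot 10 + 173675\right) \left(-388983 - \frac{990}{7}\right) = \left(64 \cdot 10 + 173675\right) \left(- \frac{2723871}{7}\right) = \left(640 + 173675\right) \left(- \frac{2723871}{7}\right) = 174315 \left(- \frac{2723871}{7}\right) = - \frac{474811573365}{7}$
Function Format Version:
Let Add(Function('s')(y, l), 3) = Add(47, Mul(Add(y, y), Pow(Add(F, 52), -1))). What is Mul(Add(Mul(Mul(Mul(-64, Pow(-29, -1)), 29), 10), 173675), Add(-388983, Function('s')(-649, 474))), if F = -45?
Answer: Rational(-474811573365, 7) ≈ -6.7830e+10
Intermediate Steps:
Function('s')(y, l) = Add(44, Mul(Rational(2, 7), y)) (Function('s')(y, l) = Add(-3, Add(47, Mul(Add(y, y), Pow(Add(-45, 52), -1)))) = Add(-3, Add(47, Mul(Mul(2, y), Pow(7, -1)))) = Add(-3, Add(47, Mul(Mul(2, y), Rational(1, 7)))) = Add(-3, Add(47, Mul(Rational(2, 7), y))) = Add(44, Mul(Rational(2, 7), y)))
Mul(Add(Mul(Mul(Mul(-64, Pow(-29, -1)), 29), 10), 173675), Add(-388983, Function('s')(-649, 474))) = Mul(Add(Mul(Mul(Mul(-64, Pow(-29, -1)), 29), 10), 173675), Add(-388983, Add(44, Mul(Rational(2, 7), -649)))) = Mul(Add(Mul(Mul(Mul(-64, Rational(-1, 29)), 29), 10), 173675), Add(-388983, Add(44, Rational(-1298, 7)))) = Mul(Add(Mul(Mul(Rational(64, 29), 29), 10), 173675), Add(-388983, Rational(-990, 7))) = Mul(Add(Mul(64, 10), 173675), Rational(-2723871, 7)) = Mul(Add(640, 173675), Rational(-2723871, 7)) = Mul(174315, Rational(-2723871, 7)) = Rational(-474811573365, 7)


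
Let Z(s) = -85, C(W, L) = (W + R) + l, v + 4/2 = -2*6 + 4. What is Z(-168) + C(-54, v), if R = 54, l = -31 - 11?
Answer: -127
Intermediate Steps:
l = -42
v = -10 (v = -2 + (-2*6 + 4) = -2 + (-12 + 4) = -2 - 8 = -10)
C(W, L) = 12 + W (C(W, L) = (W + 54) - 42 = (54 + W) - 42 = 12 + W)
Z(-168) + C(-54, v) = -85 + (12 - 54) = -85 - 42 = -127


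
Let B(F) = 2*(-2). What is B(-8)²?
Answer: 16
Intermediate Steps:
B(F) = -4
B(-8)² = (-4)² = 16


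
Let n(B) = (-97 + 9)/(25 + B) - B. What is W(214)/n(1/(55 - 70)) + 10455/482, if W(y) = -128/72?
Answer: 28350815/1276818 ≈ 22.204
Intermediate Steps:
n(B) = -B - 88/(25 + B) (n(B) = -88/(25 + B) - B = -B - 88/(25 + B))
W(y) = -16/9 (W(y) = -128*1/72 = -16/9)
W(214)/n(1/(55 - 70)) + 10455/482 = -16*(25 + 1/(55 - 70))/(-88 - (1/(55 - 70))² - 25/(55 - 70))/9 + 10455/482 = -16*(25 + 1/(-15))/(-88 - (1/(-15))² - 25/(-15))/9 + 10455*(1/482) = -16*(25 - 1/15)/(-88 - (-1/15)² - 25*(-1/15))/9 + 10455/482 = -16*374/(15*(-88 - 1*1/225 + 5/3))/9 + 10455/482 = -16*374/(15*(-88 - 1/225 + 5/3))/9 + 10455/482 = -16/(9*((15/374)*(-19426/225))) + 10455/482 = -16/(9*(-883/255)) + 10455/482 = -16/9*(-255/883) + 10455/482 = 1360/2649 + 10455/482 = 28350815/1276818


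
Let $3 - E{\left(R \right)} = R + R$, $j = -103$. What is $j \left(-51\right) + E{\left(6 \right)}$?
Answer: $5244$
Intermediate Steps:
$E{\left(R \right)} = 3 - 2 R$ ($E{\left(R \right)} = 3 - \left(R + R\right) = 3 - 2 R$)
$j \left(-51\right) + E{\left(6 \right)} = \left(-103\right) \left(-51\right) + \left(3 - 12\right) = 5253 + \left(3 - 12\right) = 5253 - 9 = 5244$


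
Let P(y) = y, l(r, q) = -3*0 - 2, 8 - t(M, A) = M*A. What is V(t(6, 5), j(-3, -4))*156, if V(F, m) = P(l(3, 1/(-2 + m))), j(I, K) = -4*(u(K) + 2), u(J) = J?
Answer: -312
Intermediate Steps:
j(I, K) = -8 - 4*K (j(I, K) = -4*(K + 2) = -4*(2 + K) = -8 - 4*K)
t(M, A) = 8 - A*M (t(M, A) = 8 - M*A = 8 - A*M)
l(r, q) = -2 (l(r, q) = 0 - 2 = -2)
V(F, m) = -2
V(t(6, 5), j(-3, -4))*156 = -2*156 = -312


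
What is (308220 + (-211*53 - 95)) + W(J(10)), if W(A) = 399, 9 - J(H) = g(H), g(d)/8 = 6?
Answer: 297341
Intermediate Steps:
g(d) = 48 (g(d) = 8*6 = 48)
J(H) = -39 (J(H) = 9 - 1*48 = 9 - 48 = -39)
(308220 + (-211*53 - 95)) + W(J(10)) = (308220 + (-211*53 - 95)) + 399 = (308220 + (-11183 - 95)) + 399 = (308220 - 11278) + 399 = 296942 + 399 = 297341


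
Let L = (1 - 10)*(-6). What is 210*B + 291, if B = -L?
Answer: -11049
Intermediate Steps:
L = 54 (L = -9*(-6) = 54)
B = -54 (B = -1*54 = -54)
210*B + 291 = 210*(-54) + 291 = -11340 + 291 = -11049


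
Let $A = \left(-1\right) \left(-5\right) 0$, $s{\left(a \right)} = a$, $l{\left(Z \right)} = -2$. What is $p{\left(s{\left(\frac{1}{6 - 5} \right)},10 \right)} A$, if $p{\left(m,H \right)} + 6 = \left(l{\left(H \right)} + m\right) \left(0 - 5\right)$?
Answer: $0$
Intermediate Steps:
$A = 0$ ($A = 5 \cdot 0 = 0$)
$p{\left(m,H \right)} = 4 - 5 m$ ($p{\left(m,H \right)} = -6 + \left(-2 + m\right) \left(0 - 5\right) = -6 + \left(-2 + m\right) \left(-5\right) = -6 - \left(-10 + 5 m\right) = 4 - 5 m$)
$p{\left(s{\left(\frac{1}{6 - 5} \right)},10 \right)} A = \left(4 - \frac{5}{6 - 5}\right) 0 = \left(4 - \frac{5}{1}\right) 0 = \left(4 - 5\right) 0 = \left(-1\right) 0 = 0$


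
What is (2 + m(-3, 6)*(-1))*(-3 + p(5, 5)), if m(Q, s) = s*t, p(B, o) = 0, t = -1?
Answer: -24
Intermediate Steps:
m(Q, s) = -s (m(Q, s) = s*(-1) = -s)
(2 + m(-3, 6)*(-1))*(-3 + p(5, 5)) = (2 - 1*6*(-1))*(-3 + 0) = (2 - 6*(-1))*(-3) = (2 + 6)*(-3) = 8*(-3) = -24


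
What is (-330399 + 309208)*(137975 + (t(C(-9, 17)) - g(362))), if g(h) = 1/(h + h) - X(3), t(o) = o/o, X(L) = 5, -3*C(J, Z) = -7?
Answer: -2116943667413/724 ≈ -2.9240e+9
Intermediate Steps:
C(J, Z) = 7/3 (C(J, Z) = -⅓*(-7) = 7/3)
t(o) = 1
g(h) = -5 + 1/(2*h) (g(h) = 1/(h + h) - 1*5 = 1/(2*h) - 5 = -5 + 1/(2*h))
(-330399 + 309208)*(137975 + (t(C(-9, 17)) - g(362))) = (-330399 + 309208)*(137975 + (1 - (-5 + (½)/362))) = -21191*(137975 + (1 - (-5 + (½)*(1/362)))) = -21191*(137975 + (1 - (-5 + 1/724))) = -21191*(137975 + (1 - 1*(-3619/724))) = -21191*(137975 + (1 + 3619/724)) = -21191*(137975 + 4343/724) = -21191*99898243/724 = -2116943667413/724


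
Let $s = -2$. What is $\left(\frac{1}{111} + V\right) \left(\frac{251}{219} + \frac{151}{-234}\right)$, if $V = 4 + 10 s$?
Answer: $- \frac{15185125}{1896102} \approx -8.0086$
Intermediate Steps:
$V = -16$ ($V = 4 + 10 \left(-2\right) = 4 - 20 = -16$)
$\left(\frac{1}{111} + V\right) \left(\frac{251}{219} + \frac{151}{-234}\right) = \left(\frac{1}{111} - 16\right) \left(\frac{251}{219} + \frac{151}{-234}\right) = \left(\frac{1}{111} - 16\right) \left(251 \cdot \frac{1}{219} + 151 \left(- \frac{1}{234}\right)\right) = - \frac{1775 \left(\frac{251}{219} - \frac{151}{234}\right)}{111} = \left(- \frac{1775}{111}\right) \frac{8555}{17082} = - \frac{15185125}{1896102}$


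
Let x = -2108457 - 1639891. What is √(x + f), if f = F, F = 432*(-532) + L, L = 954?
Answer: 17*I*√13762 ≈ 1994.3*I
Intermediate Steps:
x = -3748348
F = -228870 (F = 432*(-532) + 954 = -229824 + 954 = -228870)
f = -228870
√(x + f) = √(-3748348 - 228870) = √(-3977218) = 17*I*√13762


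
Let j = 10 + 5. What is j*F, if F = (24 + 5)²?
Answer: 12615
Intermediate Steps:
j = 15
F = 841 (F = 29² = 841)
j*F = 15*841 = 12615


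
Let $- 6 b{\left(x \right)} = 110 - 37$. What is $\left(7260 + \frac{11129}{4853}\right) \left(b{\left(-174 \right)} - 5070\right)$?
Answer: $- \frac{1074692517137}{29118} \approx -3.6908 \cdot 10^{7}$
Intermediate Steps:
$b{\left(x \right)} = - \frac{73}{6}$ ($b{\left(x \right)} = - \frac{110 - 37}{6} = \left(- \frac{1}{6}\right) 73 = - \frac{73}{6}$)
$\left(7260 + \frac{11129}{4853}\right) \left(b{\left(-174 \right)} - 5070\right) = \left(7260 + \frac{11129}{4853}\right) \left(- \frac{73}{6} - 5070\right) = \left(7260 + 11129 \cdot \frac{1}{4853}\right) \left(- \frac{30493}{6}\right) = \left(7260 + \frac{11129}{4853}\right) \left(- \frac{30493}{6}\right) = \frac{35243909}{4853} \left(- \frac{30493}{6}\right) = - \frac{1074692517137}{29118}$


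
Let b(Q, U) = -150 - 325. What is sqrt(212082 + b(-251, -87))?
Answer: sqrt(211607) ≈ 460.01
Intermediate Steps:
b(Q, U) = -475
sqrt(212082 + b(-251, -87)) = sqrt(212082 - 475) = sqrt(211607)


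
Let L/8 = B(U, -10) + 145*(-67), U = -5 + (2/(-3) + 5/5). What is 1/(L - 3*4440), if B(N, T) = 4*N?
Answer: -3/273568 ≈ -1.0966e-5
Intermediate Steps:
U = -14/3 (U = -5 + (2*(-⅓) + 5*(⅕)) = -5 + (-⅔ + 1) = -5 + ⅓ = -14/3 ≈ -4.6667)
L = -233608/3 (L = 8*(4*(-14/3) + 145*(-67)) = 8*(-56/3 - 9715) = 8*(-29201/3) = -233608/3 ≈ -77869.)
1/(L - 3*4440) = 1/(-233608/3 - 3*4440) = 1/(-233608/3 - 13320) = 1/(-273568/3) = -3/273568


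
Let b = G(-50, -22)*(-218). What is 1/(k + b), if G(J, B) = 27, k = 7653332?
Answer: 1/7647446 ≈ 1.3076e-7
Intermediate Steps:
b = -5886 (b = 27*(-218) = -5886)
1/(k + b) = 1/(7653332 - 5886) = 1/7647446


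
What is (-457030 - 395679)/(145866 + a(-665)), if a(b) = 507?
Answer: -852709/146373 ≈ -5.8256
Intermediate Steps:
(-457030 - 395679)/(145866 + a(-665)) = (-457030 - 395679)/(145866 + 507) = -852709/146373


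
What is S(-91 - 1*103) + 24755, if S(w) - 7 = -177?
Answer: 24585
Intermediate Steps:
S(w) = -170 (S(w) = 7 - 177 = -170)
S(-91 - 1*103) + 24755 = -170 + 24755 = 24585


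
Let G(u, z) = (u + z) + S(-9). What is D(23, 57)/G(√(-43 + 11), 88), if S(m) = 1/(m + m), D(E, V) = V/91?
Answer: 1624158/228979387 - 73872*I*√2/228979387 ≈ 0.007093 - 0.00045625*I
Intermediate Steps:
D(E, V) = V/91 (D(E, V) = V*(1/91) = V/91)
S(m) = 1/(2*m)
G(u, z) = -1/18 + u + z (G(u, z) = (u + z) + (½)/(-9) = (u + z) + (½)*(-⅑) = (u + z) - 1/18 = -1/18 + u + z)
D(23, 57)/G(√(-43 + 11), 88) = ((1/91)*57)/(-1/18 + √(-43 + 11) + 88) = 57/(91*(-1/18 + √(-32) + 88)) = 57/(91*(-1/18 + 4*I*√2 + 88)) = 57/(91*(1583/18 + 4*I*√2))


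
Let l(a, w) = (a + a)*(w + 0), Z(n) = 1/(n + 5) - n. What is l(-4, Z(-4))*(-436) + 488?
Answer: 17928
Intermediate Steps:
Z(n) = 1/(5 + n) - n
l(a, w) = 2*a*w (l(a, w) = (2*a)*w = 2*a*w)
l(-4, Z(-4))*(-436) + 488 = (2*(-4)*((1 - 1*(-4)² - 5*(-4))/(5 - 4)))*(-436) + 488 = (2*(-4)*((1 - 1*16 + 20)/1))*(-436) + 488 = (2*(-4)*(1*(1 - 16 + 20)))*(-436) + 488 = (2*(-4)*(1*5))*(-436) + 488 = (2*(-4)*5)*(-436) + 488 = -40*(-436) + 488 = 17440 + 488 = 17928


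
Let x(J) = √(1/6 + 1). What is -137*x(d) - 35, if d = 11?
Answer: -35 - 137*√42/6 ≈ -182.98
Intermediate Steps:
x(J) = √42/6 (x(J) = √(⅙ + 1) = √(7/6) = √42/6)
-137*x(d) - 35 = -137*√42/6 - 35 = -35 - 137*√42/6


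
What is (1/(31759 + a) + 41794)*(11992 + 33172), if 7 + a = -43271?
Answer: 21743082538940/11519 ≈ 1.8876e+9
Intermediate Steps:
a = -43278 (a = -7 - 43271 = -43278)
(1/(31759 + a) + 41794)*(11992 + 33172) = (1/(31759 - 43278) + 41794)*(11992 + 33172) = (1/(-11519) + 41794)*45164 = (-1/11519 + 41794)*45164 = (481425085/11519)*45164 = 21743082538940/11519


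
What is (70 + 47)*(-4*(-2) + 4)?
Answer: 1404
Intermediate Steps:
(70 + 47)*(-4*(-2) + 4) = 117*(8 + 4) = 117*12 = 1404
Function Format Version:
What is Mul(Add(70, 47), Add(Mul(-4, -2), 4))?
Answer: 1404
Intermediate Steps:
Mul(Add(70, 47), Add(Mul(-4, -2), 4)) = Mul(117, Add(8, 4)) = Mul(117, 12) = 1404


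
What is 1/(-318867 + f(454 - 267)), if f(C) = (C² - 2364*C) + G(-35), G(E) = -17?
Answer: -1/725983 ≈ -1.3774e-6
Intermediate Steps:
f(C) = -17 + C² - 2364*C (f(C) = (C² - 2364*C) - 17 = -17 + C² - 2364*C)
1/(-318867 + f(454 - 267)) = 1/(-318867 + (-17 + (454 - 267)² - 2364*(454 - 267))) = 1/(-318867 + (-17 + 187² - 2364*187)) = 1/(-318867 + (-17 + 34969 - 442068)) = 1/(-318867 - 407116) = 1/(-725983) = -1/725983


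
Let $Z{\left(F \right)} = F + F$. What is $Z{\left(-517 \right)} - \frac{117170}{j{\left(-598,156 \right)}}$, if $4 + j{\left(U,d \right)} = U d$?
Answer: $- \frac{48173379}{46646} \approx -1032.7$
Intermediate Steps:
$Z{\left(F \right)} = 2 F$
$j{\left(U,d \right)} = -4 + U d$
$Z{\left(-517 \right)} - \frac{117170}{j{\left(-598,156 \right)}} = 2 \left(-517\right) - \frac{117170}{-4 - 93288} = -1034 - \frac{117170}{-4 - 93288} = -1034 - \frac{117170}{-93292} = -1034 - 117170 \left(- \frac{1}{93292}\right) = -1034 - - \frac{58585}{46646} = -1034 + \frac{58585}{46646} = - \frac{48173379}{46646}$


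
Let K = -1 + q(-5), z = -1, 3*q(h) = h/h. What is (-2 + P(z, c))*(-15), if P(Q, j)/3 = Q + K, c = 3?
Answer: 105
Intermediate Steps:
q(h) = ⅓ (q(h) = (h/h)/3 = (⅓)*1 = ⅓)
K = -⅔ (K = -1 + ⅓ = -⅔ ≈ -0.66667)
P(Q, j) = -2 + 3*Q (P(Q, j) = 3*(Q - ⅔) = 3*(-⅔ + Q) = -2 + 3*Q)
(-2 + P(z, c))*(-15) = (-2 + (-2 + 3*(-1)))*(-15) = (-2 + (-2 - 3))*(-15) = (-2 - 5)*(-15) = -7*(-15) = 105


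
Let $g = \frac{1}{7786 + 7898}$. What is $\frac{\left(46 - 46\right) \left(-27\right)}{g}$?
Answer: $0$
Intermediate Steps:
$g = \frac{1}{15684} \approx 6.3759 \cdot 10^{-5}$
$\frac{\left(46 - 46\right) \left(-27\right)}{g} = \left(46 - 46\right) \left(-27\right) \frac{1}{\frac{1}{15684}} = 0 \left(-27\right) 15684 = 0 \cdot 15684 = 0$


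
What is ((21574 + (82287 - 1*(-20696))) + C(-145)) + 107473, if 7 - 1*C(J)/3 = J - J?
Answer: 232051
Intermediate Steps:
C(J) = 21 (C(J) = 21 - 3*(J - J) = 21 - 3*0 = 21 + 0 = 21)
((21574 + (82287 - 1*(-20696))) + C(-145)) + 107473 = ((21574 + (82287 - 1*(-20696))) + 21) + 107473 = ((21574 + (82287 + 20696)) + 21) + 107473 = ((21574 + 102983) + 21) + 107473 = (124557 + 21) + 107473 = 124578 + 107473 = 232051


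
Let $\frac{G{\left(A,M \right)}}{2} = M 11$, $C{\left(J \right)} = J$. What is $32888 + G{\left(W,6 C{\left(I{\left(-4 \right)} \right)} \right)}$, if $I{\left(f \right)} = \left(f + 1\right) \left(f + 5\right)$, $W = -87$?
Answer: $32492$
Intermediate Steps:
$I{\left(f \right)} = \left(1 + f\right) \left(5 + f\right)$
$G{\left(A,M \right)} = 22 M$ ($G{\left(A,M \right)} = 2 M 11 = 2 \cdot 11 M = 22 M$)
$32888 + G{\left(W,6 C{\left(I{\left(-4 \right)} \right)} \right)} = 32888 + 22 \cdot 6 \left(5 + \left(-4\right)^{2} + 6 \left(-4\right)\right) = 32888 + 22 \cdot 6 \left(5 + 16 - 24\right) = 32888 + 22 \cdot 6 \left(-3\right) = 32888 + 22 \left(-18\right) = 32888 - 396 = 32492$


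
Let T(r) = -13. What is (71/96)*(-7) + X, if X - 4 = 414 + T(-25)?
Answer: 38383/96 ≈ 399.82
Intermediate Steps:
X = 405 (X = 4 + (414 - 13) = 4 + 401 = 405)
(71/96)*(-7) + X = (71/96)*(-7) + 405 = -497/96 + 405 = 38383/96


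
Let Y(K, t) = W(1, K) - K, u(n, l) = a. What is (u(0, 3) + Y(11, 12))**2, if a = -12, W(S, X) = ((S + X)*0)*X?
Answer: 529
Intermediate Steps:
W(S, X) = 0 (W(S, X) = 0*X = 0)
u(n, l) = -12
Y(K, t) = -K (Y(K, t) = 0 - K = -K)
(u(0, 3) + Y(11, 12))**2 = (-12 - 1*11)**2 = (-12 - 11)**2 = (-23)**2 = 529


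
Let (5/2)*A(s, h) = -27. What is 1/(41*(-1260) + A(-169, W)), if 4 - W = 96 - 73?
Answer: -5/258354 ≈ -1.9353e-5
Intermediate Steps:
W = -19 (W = 4 - (96 - 73) = 4 - 1*23 = 4 - 23 = -19)
A(s, h) = -54/5 (A(s, h) = (⅖)*(-27) = -54/5)
1/(41*(-1260) + A(-169, W)) = 1/(41*(-1260) - 54/5) = 1/(-51660 - 54/5) = 1/(-258354/5) = -5/258354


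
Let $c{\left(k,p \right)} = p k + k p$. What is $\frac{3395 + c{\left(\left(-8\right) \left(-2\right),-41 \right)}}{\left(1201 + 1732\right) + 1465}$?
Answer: $\frac{2083}{4398} \approx 0.47362$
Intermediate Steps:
$c{\left(k,p \right)} = 2 k p$ ($c{\left(k,p \right)} = k p + k p = 2 k p$)
$\frac{3395 + c{\left(\left(-8\right) \left(-2\right),-41 \right)}}{\left(1201 + 1732\right) + 1465} = \frac{3395 + 2 \left(\left(-8\right) \left(-2\right)\right) \left(-41\right)}{\left(1201 + 1732\right) + 1465} = \frac{3395 + 2 \cdot 16 \left(-41\right)}{2933 + 1465} = \frac{3395 - 1312}{4398} = 2083 \cdot \frac{1}{4398} = \frac{2083}{4398}$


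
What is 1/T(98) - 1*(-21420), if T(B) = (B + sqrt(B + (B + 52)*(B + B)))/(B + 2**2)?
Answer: 4348158/203 + 51*sqrt(602)/1421 ≈ 21420.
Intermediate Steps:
T(B) = (B + sqrt(B + 2*B*(52 + B)))/(4 + B) (T(B) = (B + sqrt(B + (52 + B)*(2*B)))/(B + 4) = (B + sqrt(B + 2*B*(52 + B)))/(4 + B))
1/T(98) - 1*(-21420) = 1/((98 + sqrt(98*(105 + 2*98)))/(4 + 98)) - 1*(-21420) = 1/((98 + sqrt(98*(105 + 196)))/102) + 21420 = 1/((98 + sqrt(98*301))/102) + 21420 = 1/((98 + sqrt(29498))/102) + 21420 = 1/((98 + 7*sqrt(602))/102) + 21420 = 1/(49/51 + 7*sqrt(602)/102) + 21420 = 21420 + 1/(49/51 + 7*sqrt(602)/102)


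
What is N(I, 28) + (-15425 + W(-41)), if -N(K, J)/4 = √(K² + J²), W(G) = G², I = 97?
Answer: -13744 - 4*√10193 ≈ -14148.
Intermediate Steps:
N(K, J) = -4*√(J² + K²) (N(K, J) = -4*√(K² + J²) = -4*√(J² + K²))
N(I, 28) + (-15425 + W(-41)) = -4*√(28² + 97²) + (-15425 + (-41)²) = -4*√(784 + 9409) + (-15425 + 1681) = -4*√10193 - 13744 = -13744 - 4*√10193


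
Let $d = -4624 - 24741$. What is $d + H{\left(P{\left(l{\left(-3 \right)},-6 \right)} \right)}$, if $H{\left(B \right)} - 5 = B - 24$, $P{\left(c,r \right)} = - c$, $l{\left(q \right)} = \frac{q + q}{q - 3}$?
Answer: $-29385$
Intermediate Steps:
$l{\left(q \right)} = \frac{2 q}{-3 + q}$
$H{\left(B \right)} = -19 + B$ ($H{\left(B \right)} = 5 + \left(B - 24\right) = 5 + \left(-24 + B\right) = -19 + B$)
$d = -29365$
$d + H{\left(P{\left(l{\left(-3 \right)},-6 \right)} \right)} = -29365 - \left(19 + 2 \left(-3\right) \frac{1}{-3 - 3}\right) = -29365 - \left(19 + 2 \left(-3\right) \frac{1}{-6}\right) = -29365 - \left(19 + 2 \left(-3\right) \left(- \frac{1}{6}\right)\right) = -29365 - 20 = -29385$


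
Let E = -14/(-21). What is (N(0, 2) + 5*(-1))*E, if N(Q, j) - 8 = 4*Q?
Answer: 2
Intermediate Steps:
N(Q, j) = 8 + 4*Q
E = 2/3 (E = -14*(-1/21) = 2/3 ≈ 0.66667)
(N(0, 2) + 5*(-1))*E = ((8 + 4*0) + 5*(-1))*(2/3) = ((8 + 0) - 5)*(2/3) = (8 - 5)*(2/3) = 3*(2/3) = 2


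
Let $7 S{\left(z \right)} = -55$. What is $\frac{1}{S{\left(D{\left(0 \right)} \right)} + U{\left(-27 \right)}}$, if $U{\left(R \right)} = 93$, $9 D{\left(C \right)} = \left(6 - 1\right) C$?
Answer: $\frac{7}{596} \approx 0.011745$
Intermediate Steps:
$D{\left(C \right)} = \frac{5 C}{9}$ ($D{\left(C \right)} = \frac{\left(6 - 1\right) C}{9} = \frac{5 C}{9}$)
$S{\left(z \right)} = - \frac{55}{7}$ ($S{\left(z \right)} = \frac{1}{7} \left(-55\right) = - \frac{55}{7}$)
$\frac{1}{S{\left(D{\left(0 \right)} \right)} + U{\left(-27 \right)}} = \frac{1}{- \frac{55}{7} + 93} = \frac{1}{\frac{596}{7}} = \frac{7}{596}$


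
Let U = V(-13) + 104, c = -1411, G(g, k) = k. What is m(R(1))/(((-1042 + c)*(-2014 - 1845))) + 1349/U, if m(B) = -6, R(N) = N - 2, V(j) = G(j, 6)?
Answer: 1160891333/94661270 ≈ 12.264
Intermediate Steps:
V(j) = 6
R(N) = -2 + N
U = 110 (U = 6 + 104 = 110)
m(R(1))/(((-1042 + c)*(-2014 - 1845))) + 1349/U = -6*1/((-2014 - 1845)*(-1042 - 1411)) + 1349/110 = -6/((-2453*(-3859))) + 1349*(1/110) = -6/9466127 + 1349/110 = 1160891333/94661270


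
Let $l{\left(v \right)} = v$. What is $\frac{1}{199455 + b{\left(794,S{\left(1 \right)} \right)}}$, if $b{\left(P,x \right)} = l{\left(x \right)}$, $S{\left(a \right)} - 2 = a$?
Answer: $\frac{1}{199458} \approx 5.0136 \cdot 10^{-6}$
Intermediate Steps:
$S{\left(a \right)} = 2 + a$
$b{\left(P,x \right)} = x$
$\frac{1}{199455 + b{\left(794,S{\left(1 \right)} \right)}} = \frac{1}{199455 + \left(2 + 1\right)} = \frac{1}{199455 + 3} = \frac{1}{199458}$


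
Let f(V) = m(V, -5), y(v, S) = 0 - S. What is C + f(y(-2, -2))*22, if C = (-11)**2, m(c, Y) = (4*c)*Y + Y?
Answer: -869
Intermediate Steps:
y(v, S) = -S
m(c, Y) = Y + 4*Y*c (m(c, Y) = 4*Y*c + Y = Y + 4*Y*c)
f(V) = -5 - 20*V (f(V) = -5*(1 + 4*V) = -5 - 20*V)
C = 121
C + f(y(-2, -2))*22 = 121 + (-5 - (-20)*(-2))*22 = 121 + (-5 - 20*2)*22 = 121 + (-5 - 40)*22 = 121 - 45*22 = 121 - 990 = -869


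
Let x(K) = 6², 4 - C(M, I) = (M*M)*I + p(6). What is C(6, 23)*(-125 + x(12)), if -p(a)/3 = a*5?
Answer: 65326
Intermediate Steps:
p(a) = -15*a (p(a) = -3*a*5 = -15*a)
C(M, I) = 94 - I*M² (C(M, I) = 4 - ((M*M)*I - 15*6) = 4 - (M²*I - 90) = 4 - (I*M² - 90) = 4 - (-90 + I*M²) = 4 + (90 - I*M²) = 94 - I*M²)
x(K) = 36
C(6, 23)*(-125 + x(12)) = (94 - 1*23*6²)*(-125 + 36) = (94 - 1*23*36)*(-89) = (94 - 828)*(-89) = -734*(-89) = 65326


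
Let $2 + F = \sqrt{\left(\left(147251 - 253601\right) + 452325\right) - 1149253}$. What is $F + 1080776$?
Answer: $1080774 + i \sqrt{803278} \approx 1.0808 \cdot 10^{6} + 896.26 i$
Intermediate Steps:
$F = -2 + i \sqrt{803278}$ ($F = -2 + \sqrt{\left(\left(147251 - 253601\right) + 452325\right) - 1149253} = -2 + \sqrt{\left(-106350 + 452325\right) - 1149253} = -2 + \sqrt{345975 - 1149253} = -2 + \sqrt{-803278} = -2 + i \sqrt{803278} \approx -2.0 + 896.26 i$)
$F + 1080776 = \left(-2 + i \sqrt{803278}\right) + 1080776 = 1080774 + i \sqrt{803278}$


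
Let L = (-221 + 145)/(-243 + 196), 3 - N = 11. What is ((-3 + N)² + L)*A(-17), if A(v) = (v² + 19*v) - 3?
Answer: -213231/47 ≈ -4536.8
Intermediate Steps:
N = -8 (N = 3 - 1*11 = 3 - 11 = -8)
A(v) = -3 + v² + 19*v
L = 76/47 (L = -76/(-47) = -76*(-1/47) = 76/47 ≈ 1.6170)
((-3 + N)² + L)*A(-17) = ((-3 - 8)² + 76/47)*(-3 + (-17)² + 19*(-17)) = ((-11)² + 76/47)*(-3 + 289 - 323) = (121 + 76/47)*(-37) = (5763/47)*(-37) = -213231/47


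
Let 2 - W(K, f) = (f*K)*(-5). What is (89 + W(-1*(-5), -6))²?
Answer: 3481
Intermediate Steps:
W(K, f) = 2 + 5*K*f (W(K, f) = 2 - f*K*(-5) = 2 - K*f*(-5) = 2 - (-5)*K*f = 2 + 5*K*f)
(89 + W(-1*(-5), -6))² = (89 + (2 + 5*(-1*(-5))*(-6)))² = (89 + (2 + 5*5*(-6)))² = (89 + (2 - 150))² = (89 - 148)² = (-59)² = 3481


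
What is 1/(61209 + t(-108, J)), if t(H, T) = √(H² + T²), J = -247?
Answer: 61209/3746469008 - √72673/3746469008 ≈ 1.6266e-5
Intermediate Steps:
1/(61209 + t(-108, J)) = 1/(61209 + √((-108)² + (-247)²)) = 1/(61209 + √(11664 + 61009)) = 1/(61209 + √72673)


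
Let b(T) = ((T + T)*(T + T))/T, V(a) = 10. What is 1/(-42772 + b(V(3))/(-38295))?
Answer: -7659/327590756 ≈ -2.3380e-5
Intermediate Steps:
b(T) = 4*T (b(T) = ((2*T)*(2*T))/T = (4*T²)/T = 4*T)
1/(-42772 + b(V(3))/(-38295)) = 1/(-42772 + (4*10)/(-38295)) = 1/(-42772 + 40*(-1/38295)) = 1/(-42772 - 8/7659) = 1/(-327590756/7659) = -7659/327590756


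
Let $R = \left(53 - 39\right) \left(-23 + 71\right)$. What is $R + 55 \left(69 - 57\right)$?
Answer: $1332$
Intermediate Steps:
$R = 672$ ($R = 14 \cdot 48 = 672$)
$R + 55 \left(69 - 57\right) = 672 + 55 \left(69 - 57\right) = 672 + 55 \cdot 12 = 672 + 660 = 1332$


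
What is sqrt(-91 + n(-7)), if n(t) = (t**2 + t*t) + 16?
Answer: sqrt(23) ≈ 4.7958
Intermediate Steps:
n(t) = 16 + 2*t**2 (n(t) = (t**2 + t**2) + 16 = 2*t**2 + 16 = 16 + 2*t**2)
sqrt(-91 + n(-7)) = sqrt(-91 + (16 + 2*(-7)**2)) = sqrt(-91 + (16 + 2*49)) = sqrt(-91 + (16 + 98)) = sqrt(-91 + 114) = sqrt(23)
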